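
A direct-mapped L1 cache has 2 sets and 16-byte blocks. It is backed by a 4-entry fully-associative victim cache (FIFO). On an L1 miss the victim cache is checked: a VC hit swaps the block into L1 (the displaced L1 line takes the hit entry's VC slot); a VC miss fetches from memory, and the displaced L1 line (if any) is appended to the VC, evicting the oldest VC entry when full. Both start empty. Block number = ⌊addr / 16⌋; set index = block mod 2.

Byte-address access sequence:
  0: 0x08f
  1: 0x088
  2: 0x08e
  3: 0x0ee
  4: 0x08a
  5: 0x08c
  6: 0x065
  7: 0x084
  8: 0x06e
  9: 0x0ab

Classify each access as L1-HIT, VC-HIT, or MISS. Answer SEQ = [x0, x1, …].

SEQ = [MISS, L1-HIT, L1-HIT, MISS, VC-HIT, L1-HIT, MISS, VC-HIT, VC-HIT, MISS]

  [0] addr=0x8f blk=8 s=0: MISS | VC []
  [1] addr=0x88 blk=8 s=0: L1-HIT | VC []
  [2] addr=0x8e blk=8 s=0: L1-HIT | VC []
  [3] addr=0xee blk=14 s=0: MISS | VC [8]
  [4] addr=0x8a blk=8 s=0: VC-HIT | VC [14]
  [5] addr=0x8c blk=8 s=0: L1-HIT | VC [14]
  [6] addr=0x65 blk=6 s=0: MISS | VC [14, 8]
  [7] addr=0x84 blk=8 s=0: VC-HIT | VC [14, 6]
  [8] addr=0x6e blk=6 s=0: VC-HIT | VC [14, 8]
  [9] addr=0xab blk=10 s=0: MISS | VC [14, 8, 6]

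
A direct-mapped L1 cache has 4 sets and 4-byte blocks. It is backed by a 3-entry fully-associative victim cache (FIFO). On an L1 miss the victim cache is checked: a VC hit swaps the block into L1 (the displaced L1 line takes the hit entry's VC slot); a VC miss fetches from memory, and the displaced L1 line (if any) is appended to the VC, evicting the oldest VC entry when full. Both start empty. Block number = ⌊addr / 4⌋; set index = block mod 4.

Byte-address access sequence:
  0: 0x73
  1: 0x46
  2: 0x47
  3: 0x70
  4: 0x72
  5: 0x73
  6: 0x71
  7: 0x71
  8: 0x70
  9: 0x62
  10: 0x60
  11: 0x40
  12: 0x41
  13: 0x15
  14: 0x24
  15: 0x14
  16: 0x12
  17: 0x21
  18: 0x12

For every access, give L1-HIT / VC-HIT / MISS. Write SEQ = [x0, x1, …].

#0 0x73→b28/s0 MISS; vc=[]
#1 0x46→b17/s1 MISS; vc=[]
#2 0x47→b17/s1 L1-HIT; vc=[]
#3 0x70→b28/s0 L1-HIT; vc=[]
#4 0x72→b28/s0 L1-HIT; vc=[]
#5 0x73→b28/s0 L1-HIT; vc=[]
#6 0x71→b28/s0 L1-HIT; vc=[]
#7 0x71→b28/s0 L1-HIT; vc=[]
#8 0x70→b28/s0 L1-HIT; vc=[]
#9 0x62→b24/s0 MISS; vc=[28]
#10 0x60→b24/s0 L1-HIT; vc=[28]
#11 0x40→b16/s0 MISS; vc=[28,24]
#12 0x41→b16/s0 L1-HIT; vc=[28,24]
#13 0x15→b5/s1 MISS; vc=[28,24,17]
#14 0x24→b9/s1 MISS; vc=[24,17,5]
#15 0x14→b5/s1 VC-HIT; vc=[24,17,9]
#16 0x12→b4/s0 MISS; vc=[17,9,16]
#17 0x21→b8/s0 MISS; vc=[9,16,4]
#18 0x12→b4/s0 VC-HIT; vc=[9,16,8]

SEQ = [MISS, MISS, L1-HIT, L1-HIT, L1-HIT, L1-HIT, L1-HIT, L1-HIT, L1-HIT, MISS, L1-HIT, MISS, L1-HIT, MISS, MISS, VC-HIT, MISS, MISS, VC-HIT]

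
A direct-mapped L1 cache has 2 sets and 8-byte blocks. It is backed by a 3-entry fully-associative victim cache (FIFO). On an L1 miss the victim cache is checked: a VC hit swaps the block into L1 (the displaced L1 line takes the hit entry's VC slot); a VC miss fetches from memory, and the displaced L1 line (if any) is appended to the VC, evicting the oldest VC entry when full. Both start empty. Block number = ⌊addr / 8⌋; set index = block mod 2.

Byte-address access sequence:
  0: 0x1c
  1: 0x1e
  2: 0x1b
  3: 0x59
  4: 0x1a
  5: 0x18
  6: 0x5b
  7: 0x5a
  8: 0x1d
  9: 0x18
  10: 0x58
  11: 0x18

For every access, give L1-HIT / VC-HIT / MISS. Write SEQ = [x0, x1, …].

SEQ = [MISS, L1-HIT, L1-HIT, MISS, VC-HIT, L1-HIT, VC-HIT, L1-HIT, VC-HIT, L1-HIT, VC-HIT, VC-HIT]

#0 0x1c→b3/s1 MISS; vc=[]
#1 0x1e→b3/s1 L1-HIT; vc=[]
#2 0x1b→b3/s1 L1-HIT; vc=[]
#3 0x59→b11/s1 MISS; vc=[3]
#4 0x1a→b3/s1 VC-HIT; vc=[11]
#5 0x18→b3/s1 L1-HIT; vc=[11]
#6 0x5b→b11/s1 VC-HIT; vc=[3]
#7 0x5a→b11/s1 L1-HIT; vc=[3]
#8 0x1d→b3/s1 VC-HIT; vc=[11]
#9 0x18→b3/s1 L1-HIT; vc=[11]
#10 0x58→b11/s1 VC-HIT; vc=[3]
#11 0x18→b3/s1 VC-HIT; vc=[11]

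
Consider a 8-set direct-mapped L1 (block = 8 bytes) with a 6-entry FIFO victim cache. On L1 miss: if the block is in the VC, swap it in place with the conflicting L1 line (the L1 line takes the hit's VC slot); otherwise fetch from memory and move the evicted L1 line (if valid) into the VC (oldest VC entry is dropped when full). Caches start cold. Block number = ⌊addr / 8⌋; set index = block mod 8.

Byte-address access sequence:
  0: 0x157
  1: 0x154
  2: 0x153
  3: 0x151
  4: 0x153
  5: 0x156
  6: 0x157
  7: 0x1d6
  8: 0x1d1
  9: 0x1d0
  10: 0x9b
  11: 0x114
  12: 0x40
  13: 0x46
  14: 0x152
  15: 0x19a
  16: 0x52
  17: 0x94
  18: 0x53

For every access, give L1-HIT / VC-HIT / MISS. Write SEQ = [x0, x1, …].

SEQ = [MISS, L1-HIT, L1-HIT, L1-HIT, L1-HIT, L1-HIT, L1-HIT, MISS, L1-HIT, L1-HIT, MISS, MISS, MISS, L1-HIT, VC-HIT, MISS, MISS, MISS, VC-HIT]

#0 0x157→b42/s2 MISS; vc=[]
#1 0x154→b42/s2 L1-HIT; vc=[]
#2 0x153→b42/s2 L1-HIT; vc=[]
#3 0x151→b42/s2 L1-HIT; vc=[]
#4 0x153→b42/s2 L1-HIT; vc=[]
#5 0x156→b42/s2 L1-HIT; vc=[]
#6 0x157→b42/s2 L1-HIT; vc=[]
#7 0x1d6→b58/s2 MISS; vc=[42]
#8 0x1d1→b58/s2 L1-HIT; vc=[42]
#9 0x1d0→b58/s2 L1-HIT; vc=[42]
#10 0x9b→b19/s3 MISS; vc=[42]
#11 0x114→b34/s2 MISS; vc=[42,58]
#12 0x40→b8/s0 MISS; vc=[42,58]
#13 0x46→b8/s0 L1-HIT; vc=[42,58]
#14 0x152→b42/s2 VC-HIT; vc=[34,58]
#15 0x19a→b51/s3 MISS; vc=[34,58,19]
#16 0x52→b10/s2 MISS; vc=[34,58,19,42]
#17 0x94→b18/s2 MISS; vc=[34,58,19,42,10]
#18 0x53→b10/s2 VC-HIT; vc=[34,58,19,42,18]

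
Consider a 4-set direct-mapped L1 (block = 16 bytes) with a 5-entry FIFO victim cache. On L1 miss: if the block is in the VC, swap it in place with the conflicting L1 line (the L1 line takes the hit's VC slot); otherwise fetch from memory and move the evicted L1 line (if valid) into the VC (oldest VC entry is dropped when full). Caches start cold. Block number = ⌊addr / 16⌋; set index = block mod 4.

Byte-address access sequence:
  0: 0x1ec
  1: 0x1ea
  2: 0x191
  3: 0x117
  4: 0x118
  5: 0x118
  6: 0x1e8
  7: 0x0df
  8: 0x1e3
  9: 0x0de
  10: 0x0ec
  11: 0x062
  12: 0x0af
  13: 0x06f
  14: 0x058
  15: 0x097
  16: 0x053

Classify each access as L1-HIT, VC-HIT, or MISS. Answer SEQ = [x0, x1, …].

SEQ = [MISS, L1-HIT, MISS, MISS, L1-HIT, L1-HIT, L1-HIT, MISS, L1-HIT, L1-HIT, MISS, MISS, MISS, VC-HIT, MISS, MISS, VC-HIT]

  [0] addr=0x1ec blk=30 s=2: MISS | VC []
  [1] addr=0x1ea blk=30 s=2: L1-HIT | VC []
  [2] addr=0x191 blk=25 s=1: MISS | VC []
  [3] addr=0x117 blk=17 s=1: MISS | VC [25]
  [4] addr=0x118 blk=17 s=1: L1-HIT | VC [25]
  [5] addr=0x118 blk=17 s=1: L1-HIT | VC [25]
  [6] addr=0x1e8 blk=30 s=2: L1-HIT | VC [25]
  [7] addr=0xdf blk=13 s=1: MISS | VC [25, 17]
  [8] addr=0x1e3 blk=30 s=2: L1-HIT | VC [25, 17]
  [9] addr=0xde blk=13 s=1: L1-HIT | VC [25, 17]
  [10] addr=0xec blk=14 s=2: MISS | VC [25, 17, 30]
  [11] addr=0x62 blk=6 s=2: MISS | VC [25, 17, 30, 14]
  [12] addr=0xaf blk=10 s=2: MISS | VC [25, 17, 30, 14, 6]
  [13] addr=0x6f blk=6 s=2: VC-HIT | VC [25, 17, 30, 14, 10]
  [14] addr=0x58 blk=5 s=1: MISS | VC [17, 30, 14, 10, 13]
  [15] addr=0x97 blk=9 s=1: MISS | VC [30, 14, 10, 13, 5]
  [16] addr=0x53 blk=5 s=1: VC-HIT | VC [30, 14, 10, 13, 9]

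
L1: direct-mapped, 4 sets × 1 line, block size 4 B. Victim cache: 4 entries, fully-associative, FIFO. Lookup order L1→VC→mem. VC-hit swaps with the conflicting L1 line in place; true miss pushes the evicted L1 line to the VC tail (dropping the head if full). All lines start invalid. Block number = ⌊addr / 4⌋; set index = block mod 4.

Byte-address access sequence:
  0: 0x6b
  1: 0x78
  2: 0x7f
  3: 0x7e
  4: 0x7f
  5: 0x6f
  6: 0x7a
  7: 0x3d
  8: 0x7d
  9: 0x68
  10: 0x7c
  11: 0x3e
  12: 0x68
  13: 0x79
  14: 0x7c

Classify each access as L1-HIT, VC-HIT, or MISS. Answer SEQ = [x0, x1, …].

0: 0x6b (blk 26, set 2) → MISS  vc=[]
1: 0x78 (blk 30, set 2) → MISS  vc=[26]
2: 0x7f (blk 31, set 3) → MISS  vc=[26]
3: 0x7e (blk 31, set 3) → L1-HIT  vc=[26]
4: 0x7f (blk 31, set 3) → L1-HIT  vc=[26]
5: 0x6f (blk 27, set 3) → MISS  vc=[26, 31]
6: 0x7a (blk 30, set 2) → L1-HIT  vc=[26, 31]
7: 0x3d (blk 15, set 3) → MISS  vc=[26, 31, 27]
8: 0x7d (blk 31, set 3) → VC-HIT  vc=[26, 15, 27]
9: 0x68 (blk 26, set 2) → VC-HIT  vc=[30, 15, 27]
10: 0x7c (blk 31, set 3) → L1-HIT  vc=[30, 15, 27]
11: 0x3e (blk 15, set 3) → VC-HIT  vc=[30, 31, 27]
12: 0x68 (blk 26, set 2) → L1-HIT  vc=[30, 31, 27]
13: 0x79 (blk 30, set 2) → VC-HIT  vc=[26, 31, 27]
14: 0x7c (blk 31, set 3) → VC-HIT  vc=[26, 15, 27]

SEQ = [MISS, MISS, MISS, L1-HIT, L1-HIT, MISS, L1-HIT, MISS, VC-HIT, VC-HIT, L1-HIT, VC-HIT, L1-HIT, VC-HIT, VC-HIT]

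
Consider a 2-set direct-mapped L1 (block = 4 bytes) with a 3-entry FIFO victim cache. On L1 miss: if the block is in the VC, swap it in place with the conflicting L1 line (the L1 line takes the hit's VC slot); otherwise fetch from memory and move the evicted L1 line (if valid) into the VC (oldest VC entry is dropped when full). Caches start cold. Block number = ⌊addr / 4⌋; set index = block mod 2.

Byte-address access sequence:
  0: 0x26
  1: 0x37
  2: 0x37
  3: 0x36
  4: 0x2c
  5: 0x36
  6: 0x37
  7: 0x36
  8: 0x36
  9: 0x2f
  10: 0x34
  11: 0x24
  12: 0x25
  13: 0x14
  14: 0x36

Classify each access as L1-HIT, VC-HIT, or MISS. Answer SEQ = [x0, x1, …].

0: 0x26 (blk 9, set 1) → MISS  vc=[]
1: 0x37 (blk 13, set 1) → MISS  vc=[9]
2: 0x37 (blk 13, set 1) → L1-HIT  vc=[9]
3: 0x36 (blk 13, set 1) → L1-HIT  vc=[9]
4: 0x2c (blk 11, set 1) → MISS  vc=[9, 13]
5: 0x36 (blk 13, set 1) → VC-HIT  vc=[9, 11]
6: 0x37 (blk 13, set 1) → L1-HIT  vc=[9, 11]
7: 0x36 (blk 13, set 1) → L1-HIT  vc=[9, 11]
8: 0x36 (blk 13, set 1) → L1-HIT  vc=[9, 11]
9: 0x2f (blk 11, set 1) → VC-HIT  vc=[9, 13]
10: 0x34 (blk 13, set 1) → VC-HIT  vc=[9, 11]
11: 0x24 (blk 9, set 1) → VC-HIT  vc=[13, 11]
12: 0x25 (blk 9, set 1) → L1-HIT  vc=[13, 11]
13: 0x14 (blk 5, set 1) → MISS  vc=[13, 11, 9]
14: 0x36 (blk 13, set 1) → VC-HIT  vc=[5, 11, 9]

SEQ = [MISS, MISS, L1-HIT, L1-HIT, MISS, VC-HIT, L1-HIT, L1-HIT, L1-HIT, VC-HIT, VC-HIT, VC-HIT, L1-HIT, MISS, VC-HIT]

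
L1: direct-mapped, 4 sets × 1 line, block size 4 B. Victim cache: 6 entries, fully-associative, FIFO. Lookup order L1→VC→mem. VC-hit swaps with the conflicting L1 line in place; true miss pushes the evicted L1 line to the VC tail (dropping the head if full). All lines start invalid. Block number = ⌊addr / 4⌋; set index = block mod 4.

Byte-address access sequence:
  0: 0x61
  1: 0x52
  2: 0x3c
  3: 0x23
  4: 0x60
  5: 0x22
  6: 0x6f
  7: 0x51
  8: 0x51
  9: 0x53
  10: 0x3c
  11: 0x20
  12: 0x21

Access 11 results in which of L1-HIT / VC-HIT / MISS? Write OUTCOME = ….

OUTCOME = VC-HIT

0: 0x61 (blk 24, set 0) → MISS  vc=[]
1: 0x52 (blk 20, set 0) → MISS  vc=[24]
2: 0x3c (blk 15, set 3) → MISS  vc=[24]
3: 0x23 (blk 8, set 0) → MISS  vc=[24, 20]
4: 0x60 (blk 24, set 0) → VC-HIT  vc=[8, 20]
5: 0x22 (blk 8, set 0) → VC-HIT  vc=[24, 20]
6: 0x6f (blk 27, set 3) → MISS  vc=[24, 20, 15]
7: 0x51 (blk 20, set 0) → VC-HIT  vc=[24, 8, 15]
8: 0x51 (blk 20, set 0) → L1-HIT  vc=[24, 8, 15]
9: 0x53 (blk 20, set 0) → L1-HIT  vc=[24, 8, 15]
10: 0x3c (blk 15, set 3) → VC-HIT  vc=[24, 8, 27]
11: 0x20 (blk 8, set 0) → VC-HIT  vc=[24, 20, 27]
12: 0x21 (blk 8, set 0) → L1-HIT  vc=[24, 20, 27]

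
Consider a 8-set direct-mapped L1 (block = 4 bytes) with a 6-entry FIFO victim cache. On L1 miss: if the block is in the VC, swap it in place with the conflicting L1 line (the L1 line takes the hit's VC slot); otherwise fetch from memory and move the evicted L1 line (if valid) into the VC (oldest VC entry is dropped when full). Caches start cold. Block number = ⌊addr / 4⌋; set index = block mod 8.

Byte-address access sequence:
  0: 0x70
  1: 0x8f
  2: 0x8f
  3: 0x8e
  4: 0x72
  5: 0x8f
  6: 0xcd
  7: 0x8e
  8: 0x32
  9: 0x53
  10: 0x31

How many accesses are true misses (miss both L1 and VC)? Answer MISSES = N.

  [0] addr=0x70 blk=28 s=4: MISS | VC []
  [1] addr=0x8f blk=35 s=3: MISS | VC []
  [2] addr=0x8f blk=35 s=3: L1-HIT | VC []
  [3] addr=0x8e blk=35 s=3: L1-HIT | VC []
  [4] addr=0x72 blk=28 s=4: L1-HIT | VC []
  [5] addr=0x8f blk=35 s=3: L1-HIT | VC []
  [6] addr=0xcd blk=51 s=3: MISS | VC [35]
  [7] addr=0x8e blk=35 s=3: VC-HIT | VC [51]
  [8] addr=0x32 blk=12 s=4: MISS | VC [51, 28]
  [9] addr=0x53 blk=20 s=4: MISS | VC [51, 28, 12]
  [10] addr=0x31 blk=12 s=4: VC-HIT | VC [51, 28, 20]

MISSES = 5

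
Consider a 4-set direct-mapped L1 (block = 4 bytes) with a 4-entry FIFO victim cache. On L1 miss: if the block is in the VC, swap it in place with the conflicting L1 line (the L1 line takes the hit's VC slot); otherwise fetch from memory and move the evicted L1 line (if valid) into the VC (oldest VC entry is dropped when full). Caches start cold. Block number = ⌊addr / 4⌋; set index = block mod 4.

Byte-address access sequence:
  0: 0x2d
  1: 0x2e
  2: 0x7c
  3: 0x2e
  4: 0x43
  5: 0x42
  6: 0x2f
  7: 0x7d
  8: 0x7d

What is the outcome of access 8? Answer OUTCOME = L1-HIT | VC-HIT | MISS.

OUTCOME = L1-HIT

  [0] addr=0x2d blk=11 s=3: MISS | VC []
  [1] addr=0x2e blk=11 s=3: L1-HIT | VC []
  [2] addr=0x7c blk=31 s=3: MISS | VC [11]
  [3] addr=0x2e blk=11 s=3: VC-HIT | VC [31]
  [4] addr=0x43 blk=16 s=0: MISS | VC [31]
  [5] addr=0x42 blk=16 s=0: L1-HIT | VC [31]
  [6] addr=0x2f blk=11 s=3: L1-HIT | VC [31]
  [7] addr=0x7d blk=31 s=3: VC-HIT | VC [11]
  [8] addr=0x7d blk=31 s=3: L1-HIT | VC [11]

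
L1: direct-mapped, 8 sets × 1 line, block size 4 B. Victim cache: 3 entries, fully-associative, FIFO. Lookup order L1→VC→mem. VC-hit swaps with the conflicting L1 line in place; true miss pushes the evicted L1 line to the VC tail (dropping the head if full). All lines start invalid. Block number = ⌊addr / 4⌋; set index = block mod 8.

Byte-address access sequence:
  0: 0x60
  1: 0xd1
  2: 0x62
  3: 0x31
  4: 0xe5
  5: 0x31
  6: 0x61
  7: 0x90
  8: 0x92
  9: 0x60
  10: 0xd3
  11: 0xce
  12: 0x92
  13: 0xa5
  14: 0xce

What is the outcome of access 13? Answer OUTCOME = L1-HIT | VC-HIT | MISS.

OUTCOME = MISS

#0 0x60→b24/s0 MISS; vc=[]
#1 0xd1→b52/s4 MISS; vc=[]
#2 0x62→b24/s0 L1-HIT; vc=[]
#3 0x31→b12/s4 MISS; vc=[52]
#4 0xe5→b57/s1 MISS; vc=[52]
#5 0x31→b12/s4 L1-HIT; vc=[52]
#6 0x61→b24/s0 L1-HIT; vc=[52]
#7 0x90→b36/s4 MISS; vc=[52,12]
#8 0x92→b36/s4 L1-HIT; vc=[52,12]
#9 0x60→b24/s0 L1-HIT; vc=[52,12]
#10 0xd3→b52/s4 VC-HIT; vc=[36,12]
#11 0xce→b51/s3 MISS; vc=[36,12]
#12 0x92→b36/s4 VC-HIT; vc=[52,12]
#13 0xa5→b41/s1 MISS; vc=[52,12,57]
#14 0xce→b51/s3 L1-HIT; vc=[52,12,57]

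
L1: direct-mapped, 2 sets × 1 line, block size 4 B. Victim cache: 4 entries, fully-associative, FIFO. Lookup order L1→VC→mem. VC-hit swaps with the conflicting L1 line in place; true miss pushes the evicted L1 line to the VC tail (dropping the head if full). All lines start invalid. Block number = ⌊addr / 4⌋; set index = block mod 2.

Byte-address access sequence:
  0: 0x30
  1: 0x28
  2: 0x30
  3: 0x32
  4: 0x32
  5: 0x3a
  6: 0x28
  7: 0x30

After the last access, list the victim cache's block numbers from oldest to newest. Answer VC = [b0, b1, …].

  [0] addr=0x30 blk=12 s=0: MISS | VC []
  [1] addr=0x28 blk=10 s=0: MISS | VC [12]
  [2] addr=0x30 blk=12 s=0: VC-HIT | VC [10]
  [3] addr=0x32 blk=12 s=0: L1-HIT | VC [10]
  [4] addr=0x32 blk=12 s=0: L1-HIT | VC [10]
  [5] addr=0x3a blk=14 s=0: MISS | VC [10, 12]
  [6] addr=0x28 blk=10 s=0: VC-HIT | VC [14, 12]
  [7] addr=0x30 blk=12 s=0: VC-HIT | VC [14, 10]

VC = [14, 10]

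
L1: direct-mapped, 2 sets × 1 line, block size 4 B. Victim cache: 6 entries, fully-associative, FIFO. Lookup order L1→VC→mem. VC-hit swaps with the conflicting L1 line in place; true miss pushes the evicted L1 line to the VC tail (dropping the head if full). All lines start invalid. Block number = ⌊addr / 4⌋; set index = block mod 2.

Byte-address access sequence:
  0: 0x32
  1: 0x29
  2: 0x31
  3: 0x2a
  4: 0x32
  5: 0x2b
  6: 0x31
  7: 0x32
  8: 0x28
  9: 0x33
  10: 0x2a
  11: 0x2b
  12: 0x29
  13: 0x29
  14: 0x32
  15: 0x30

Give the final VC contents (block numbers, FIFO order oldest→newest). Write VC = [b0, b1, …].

#0 0x32→b12/s0 MISS; vc=[]
#1 0x29→b10/s0 MISS; vc=[12]
#2 0x31→b12/s0 VC-HIT; vc=[10]
#3 0x2a→b10/s0 VC-HIT; vc=[12]
#4 0x32→b12/s0 VC-HIT; vc=[10]
#5 0x2b→b10/s0 VC-HIT; vc=[12]
#6 0x31→b12/s0 VC-HIT; vc=[10]
#7 0x32→b12/s0 L1-HIT; vc=[10]
#8 0x28→b10/s0 VC-HIT; vc=[12]
#9 0x33→b12/s0 VC-HIT; vc=[10]
#10 0x2a→b10/s0 VC-HIT; vc=[12]
#11 0x2b→b10/s0 L1-HIT; vc=[12]
#12 0x29→b10/s0 L1-HIT; vc=[12]
#13 0x29→b10/s0 L1-HIT; vc=[12]
#14 0x32→b12/s0 VC-HIT; vc=[10]
#15 0x30→b12/s0 L1-HIT; vc=[10]

VC = [10]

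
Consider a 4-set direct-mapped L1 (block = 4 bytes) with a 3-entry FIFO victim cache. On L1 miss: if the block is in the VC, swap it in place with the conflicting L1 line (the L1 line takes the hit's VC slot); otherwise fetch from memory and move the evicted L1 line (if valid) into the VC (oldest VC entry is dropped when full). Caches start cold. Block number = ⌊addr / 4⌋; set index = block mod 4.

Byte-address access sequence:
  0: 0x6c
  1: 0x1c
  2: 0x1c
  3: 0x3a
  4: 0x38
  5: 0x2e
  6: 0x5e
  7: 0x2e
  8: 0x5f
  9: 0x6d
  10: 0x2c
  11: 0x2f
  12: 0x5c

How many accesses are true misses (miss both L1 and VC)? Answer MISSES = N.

MISSES = 5

#0 0x6c→b27/s3 MISS; vc=[]
#1 0x1c→b7/s3 MISS; vc=[27]
#2 0x1c→b7/s3 L1-HIT; vc=[27]
#3 0x3a→b14/s2 MISS; vc=[27]
#4 0x38→b14/s2 L1-HIT; vc=[27]
#5 0x2e→b11/s3 MISS; vc=[27,7]
#6 0x5e→b23/s3 MISS; vc=[27,7,11]
#7 0x2e→b11/s3 VC-HIT; vc=[27,7,23]
#8 0x5f→b23/s3 VC-HIT; vc=[27,7,11]
#9 0x6d→b27/s3 VC-HIT; vc=[23,7,11]
#10 0x2c→b11/s3 VC-HIT; vc=[23,7,27]
#11 0x2f→b11/s3 L1-HIT; vc=[23,7,27]
#12 0x5c→b23/s3 VC-HIT; vc=[11,7,27]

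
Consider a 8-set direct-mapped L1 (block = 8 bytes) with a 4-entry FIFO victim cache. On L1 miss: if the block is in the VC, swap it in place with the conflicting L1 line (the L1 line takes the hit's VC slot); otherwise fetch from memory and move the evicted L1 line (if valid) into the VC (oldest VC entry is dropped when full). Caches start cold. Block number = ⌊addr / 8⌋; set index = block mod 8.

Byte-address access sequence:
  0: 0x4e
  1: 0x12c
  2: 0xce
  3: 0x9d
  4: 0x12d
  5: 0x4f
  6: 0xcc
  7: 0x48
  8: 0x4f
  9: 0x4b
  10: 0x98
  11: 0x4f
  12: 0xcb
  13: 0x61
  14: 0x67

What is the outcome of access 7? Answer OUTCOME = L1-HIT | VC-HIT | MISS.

OUTCOME = VC-HIT

0: 0x4e (blk 9, set 1) → MISS  vc=[]
1: 0x12c (blk 37, set 5) → MISS  vc=[]
2: 0xce (blk 25, set 1) → MISS  vc=[9]
3: 0x9d (blk 19, set 3) → MISS  vc=[9]
4: 0x12d (blk 37, set 5) → L1-HIT  vc=[9]
5: 0x4f (blk 9, set 1) → VC-HIT  vc=[25]
6: 0xcc (blk 25, set 1) → VC-HIT  vc=[9]
7: 0x48 (blk 9, set 1) → VC-HIT  vc=[25]
8: 0x4f (blk 9, set 1) → L1-HIT  vc=[25]
9: 0x4b (blk 9, set 1) → L1-HIT  vc=[25]
10: 0x98 (blk 19, set 3) → L1-HIT  vc=[25]
11: 0x4f (blk 9, set 1) → L1-HIT  vc=[25]
12: 0xcb (blk 25, set 1) → VC-HIT  vc=[9]
13: 0x61 (blk 12, set 4) → MISS  vc=[9]
14: 0x67 (blk 12, set 4) → L1-HIT  vc=[9]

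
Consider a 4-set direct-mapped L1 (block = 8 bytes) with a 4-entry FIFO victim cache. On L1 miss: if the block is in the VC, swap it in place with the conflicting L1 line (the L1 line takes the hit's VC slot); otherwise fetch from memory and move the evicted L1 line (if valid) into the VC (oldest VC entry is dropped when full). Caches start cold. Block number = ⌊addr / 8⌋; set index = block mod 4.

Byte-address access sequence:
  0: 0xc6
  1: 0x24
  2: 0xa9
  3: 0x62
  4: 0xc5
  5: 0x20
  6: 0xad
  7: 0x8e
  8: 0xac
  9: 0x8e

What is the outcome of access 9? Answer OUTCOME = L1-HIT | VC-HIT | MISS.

  [0] addr=0xc6 blk=24 s=0: MISS | VC []
  [1] addr=0x24 blk=4 s=0: MISS | VC [24]
  [2] addr=0xa9 blk=21 s=1: MISS | VC [24]
  [3] addr=0x62 blk=12 s=0: MISS | VC [24, 4]
  [4] addr=0xc5 blk=24 s=0: VC-HIT | VC [12, 4]
  [5] addr=0x20 blk=4 s=0: VC-HIT | VC [12, 24]
  [6] addr=0xad blk=21 s=1: L1-HIT | VC [12, 24]
  [7] addr=0x8e blk=17 s=1: MISS | VC [12, 24, 21]
  [8] addr=0xac blk=21 s=1: VC-HIT | VC [12, 24, 17]
  [9] addr=0x8e blk=17 s=1: VC-HIT | VC [12, 24, 21]

OUTCOME = VC-HIT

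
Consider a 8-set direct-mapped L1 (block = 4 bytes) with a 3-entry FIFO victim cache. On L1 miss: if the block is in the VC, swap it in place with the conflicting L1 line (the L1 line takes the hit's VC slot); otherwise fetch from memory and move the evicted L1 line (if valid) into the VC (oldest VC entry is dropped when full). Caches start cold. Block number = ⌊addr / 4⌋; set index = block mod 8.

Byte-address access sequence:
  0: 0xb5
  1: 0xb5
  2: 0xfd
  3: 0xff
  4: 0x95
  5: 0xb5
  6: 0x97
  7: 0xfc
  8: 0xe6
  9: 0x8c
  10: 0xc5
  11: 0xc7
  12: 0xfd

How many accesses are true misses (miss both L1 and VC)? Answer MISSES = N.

MISSES = 6

  [0] addr=0xb5 blk=45 s=5: MISS | VC []
  [1] addr=0xb5 blk=45 s=5: L1-HIT | VC []
  [2] addr=0xfd blk=63 s=7: MISS | VC []
  [3] addr=0xff blk=63 s=7: L1-HIT | VC []
  [4] addr=0x95 blk=37 s=5: MISS | VC [45]
  [5] addr=0xb5 blk=45 s=5: VC-HIT | VC [37]
  [6] addr=0x97 blk=37 s=5: VC-HIT | VC [45]
  [7] addr=0xfc blk=63 s=7: L1-HIT | VC [45]
  [8] addr=0xe6 blk=57 s=1: MISS | VC [45]
  [9] addr=0x8c blk=35 s=3: MISS | VC [45]
  [10] addr=0xc5 blk=49 s=1: MISS | VC [45, 57]
  [11] addr=0xc7 blk=49 s=1: L1-HIT | VC [45, 57]
  [12] addr=0xfd blk=63 s=7: L1-HIT | VC [45, 57]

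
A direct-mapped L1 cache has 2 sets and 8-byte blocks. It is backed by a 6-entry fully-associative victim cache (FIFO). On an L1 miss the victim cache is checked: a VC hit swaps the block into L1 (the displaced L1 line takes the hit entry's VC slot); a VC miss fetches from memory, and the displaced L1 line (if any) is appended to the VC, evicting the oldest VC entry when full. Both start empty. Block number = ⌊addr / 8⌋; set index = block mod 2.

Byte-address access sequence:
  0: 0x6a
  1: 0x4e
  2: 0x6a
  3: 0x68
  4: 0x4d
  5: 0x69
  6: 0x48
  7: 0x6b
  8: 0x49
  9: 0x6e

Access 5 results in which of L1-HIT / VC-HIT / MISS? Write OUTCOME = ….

0: 0x6a (blk 13, set 1) → MISS  vc=[]
1: 0x4e (blk 9, set 1) → MISS  vc=[13]
2: 0x6a (blk 13, set 1) → VC-HIT  vc=[9]
3: 0x68 (blk 13, set 1) → L1-HIT  vc=[9]
4: 0x4d (blk 9, set 1) → VC-HIT  vc=[13]
5: 0x69 (blk 13, set 1) → VC-HIT  vc=[9]
6: 0x48 (blk 9, set 1) → VC-HIT  vc=[13]
7: 0x6b (blk 13, set 1) → VC-HIT  vc=[9]
8: 0x49 (blk 9, set 1) → VC-HIT  vc=[13]
9: 0x6e (blk 13, set 1) → VC-HIT  vc=[9]

OUTCOME = VC-HIT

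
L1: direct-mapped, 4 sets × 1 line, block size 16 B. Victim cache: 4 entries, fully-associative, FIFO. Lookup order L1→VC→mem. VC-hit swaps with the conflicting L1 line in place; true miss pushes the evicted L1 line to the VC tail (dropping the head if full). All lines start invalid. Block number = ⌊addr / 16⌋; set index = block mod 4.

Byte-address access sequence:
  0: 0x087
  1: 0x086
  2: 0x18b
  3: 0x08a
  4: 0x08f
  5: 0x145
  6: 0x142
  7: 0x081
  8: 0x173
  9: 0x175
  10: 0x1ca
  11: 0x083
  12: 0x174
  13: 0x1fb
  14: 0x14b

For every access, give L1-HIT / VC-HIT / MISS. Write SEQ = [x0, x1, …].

SEQ = [MISS, L1-HIT, MISS, VC-HIT, L1-HIT, MISS, L1-HIT, VC-HIT, MISS, L1-HIT, MISS, VC-HIT, L1-HIT, MISS, VC-HIT]

#0 0x87→b8/s0 MISS; vc=[]
#1 0x86→b8/s0 L1-HIT; vc=[]
#2 0x18b→b24/s0 MISS; vc=[8]
#3 0x8a→b8/s0 VC-HIT; vc=[24]
#4 0x8f→b8/s0 L1-HIT; vc=[24]
#5 0x145→b20/s0 MISS; vc=[24,8]
#6 0x142→b20/s0 L1-HIT; vc=[24,8]
#7 0x81→b8/s0 VC-HIT; vc=[24,20]
#8 0x173→b23/s3 MISS; vc=[24,20]
#9 0x175→b23/s3 L1-HIT; vc=[24,20]
#10 0x1ca→b28/s0 MISS; vc=[24,20,8]
#11 0x83→b8/s0 VC-HIT; vc=[24,20,28]
#12 0x174→b23/s3 L1-HIT; vc=[24,20,28]
#13 0x1fb→b31/s3 MISS; vc=[24,20,28,23]
#14 0x14b→b20/s0 VC-HIT; vc=[24,8,28,23]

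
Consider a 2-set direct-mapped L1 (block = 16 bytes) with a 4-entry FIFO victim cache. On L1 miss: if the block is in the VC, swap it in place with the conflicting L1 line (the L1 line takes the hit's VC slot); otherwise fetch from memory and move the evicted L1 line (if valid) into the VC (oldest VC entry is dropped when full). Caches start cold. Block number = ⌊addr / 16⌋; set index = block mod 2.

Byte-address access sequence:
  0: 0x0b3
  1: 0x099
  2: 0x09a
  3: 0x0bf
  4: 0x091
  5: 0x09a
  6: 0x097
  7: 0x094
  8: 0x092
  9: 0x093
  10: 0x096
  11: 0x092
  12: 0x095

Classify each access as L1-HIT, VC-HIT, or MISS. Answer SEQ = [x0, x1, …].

SEQ = [MISS, MISS, L1-HIT, VC-HIT, VC-HIT, L1-HIT, L1-HIT, L1-HIT, L1-HIT, L1-HIT, L1-HIT, L1-HIT, L1-HIT]

#0 0xb3→b11/s1 MISS; vc=[]
#1 0x99→b9/s1 MISS; vc=[11]
#2 0x9a→b9/s1 L1-HIT; vc=[11]
#3 0xbf→b11/s1 VC-HIT; vc=[9]
#4 0x91→b9/s1 VC-HIT; vc=[11]
#5 0x9a→b9/s1 L1-HIT; vc=[11]
#6 0x97→b9/s1 L1-HIT; vc=[11]
#7 0x94→b9/s1 L1-HIT; vc=[11]
#8 0x92→b9/s1 L1-HIT; vc=[11]
#9 0x93→b9/s1 L1-HIT; vc=[11]
#10 0x96→b9/s1 L1-HIT; vc=[11]
#11 0x92→b9/s1 L1-HIT; vc=[11]
#12 0x95→b9/s1 L1-HIT; vc=[11]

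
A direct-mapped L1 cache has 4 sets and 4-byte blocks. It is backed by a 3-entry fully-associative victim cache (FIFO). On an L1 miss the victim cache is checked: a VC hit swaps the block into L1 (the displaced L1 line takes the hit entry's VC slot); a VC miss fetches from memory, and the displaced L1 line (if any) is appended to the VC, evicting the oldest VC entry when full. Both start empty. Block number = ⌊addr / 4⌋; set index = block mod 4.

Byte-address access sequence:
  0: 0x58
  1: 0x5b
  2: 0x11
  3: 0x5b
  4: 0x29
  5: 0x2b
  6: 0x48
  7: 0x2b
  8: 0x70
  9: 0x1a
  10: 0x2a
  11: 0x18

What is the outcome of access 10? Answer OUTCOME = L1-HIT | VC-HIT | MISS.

0: 0x58 (blk 22, set 2) → MISS  vc=[]
1: 0x5b (blk 22, set 2) → L1-HIT  vc=[]
2: 0x11 (blk 4, set 0) → MISS  vc=[]
3: 0x5b (blk 22, set 2) → L1-HIT  vc=[]
4: 0x29 (blk 10, set 2) → MISS  vc=[22]
5: 0x2b (blk 10, set 2) → L1-HIT  vc=[22]
6: 0x48 (blk 18, set 2) → MISS  vc=[22, 10]
7: 0x2b (blk 10, set 2) → VC-HIT  vc=[22, 18]
8: 0x70 (blk 28, set 0) → MISS  vc=[22, 18, 4]
9: 0x1a (blk 6, set 2) → MISS  vc=[18, 4, 10]
10: 0x2a (blk 10, set 2) → VC-HIT  vc=[18, 4, 6]
11: 0x18 (blk 6, set 2) → VC-HIT  vc=[18, 4, 10]

OUTCOME = VC-HIT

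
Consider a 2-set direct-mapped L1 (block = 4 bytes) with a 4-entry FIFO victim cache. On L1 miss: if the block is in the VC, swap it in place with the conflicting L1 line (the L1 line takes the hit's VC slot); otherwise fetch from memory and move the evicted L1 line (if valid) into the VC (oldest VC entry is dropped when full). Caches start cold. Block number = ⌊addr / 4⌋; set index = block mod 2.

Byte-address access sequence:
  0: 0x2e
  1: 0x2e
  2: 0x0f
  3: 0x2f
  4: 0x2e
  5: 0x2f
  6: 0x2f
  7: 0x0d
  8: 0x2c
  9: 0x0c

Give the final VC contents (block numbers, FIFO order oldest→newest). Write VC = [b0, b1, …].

#0 0x2e→b11/s1 MISS; vc=[]
#1 0x2e→b11/s1 L1-HIT; vc=[]
#2 0xf→b3/s1 MISS; vc=[11]
#3 0x2f→b11/s1 VC-HIT; vc=[3]
#4 0x2e→b11/s1 L1-HIT; vc=[3]
#5 0x2f→b11/s1 L1-HIT; vc=[3]
#6 0x2f→b11/s1 L1-HIT; vc=[3]
#7 0xd→b3/s1 VC-HIT; vc=[11]
#8 0x2c→b11/s1 VC-HIT; vc=[3]
#9 0xc→b3/s1 VC-HIT; vc=[11]

VC = [11]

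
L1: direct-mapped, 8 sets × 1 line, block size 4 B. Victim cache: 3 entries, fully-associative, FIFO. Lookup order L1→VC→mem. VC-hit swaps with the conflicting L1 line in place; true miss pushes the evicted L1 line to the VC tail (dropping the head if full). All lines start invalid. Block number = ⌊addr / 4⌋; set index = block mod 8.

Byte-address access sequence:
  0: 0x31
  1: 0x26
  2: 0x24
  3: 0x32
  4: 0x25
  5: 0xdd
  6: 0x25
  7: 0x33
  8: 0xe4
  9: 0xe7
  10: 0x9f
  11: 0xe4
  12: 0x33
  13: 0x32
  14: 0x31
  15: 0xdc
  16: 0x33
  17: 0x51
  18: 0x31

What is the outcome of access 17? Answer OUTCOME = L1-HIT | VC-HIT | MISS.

OUTCOME = MISS

  [0] addr=0x31 blk=12 s=4: MISS | VC []
  [1] addr=0x26 blk=9 s=1: MISS | VC []
  [2] addr=0x24 blk=9 s=1: L1-HIT | VC []
  [3] addr=0x32 blk=12 s=4: L1-HIT | VC []
  [4] addr=0x25 blk=9 s=1: L1-HIT | VC []
  [5] addr=0xdd blk=55 s=7: MISS | VC []
  [6] addr=0x25 blk=9 s=1: L1-HIT | VC []
  [7] addr=0x33 blk=12 s=4: L1-HIT | VC []
  [8] addr=0xe4 blk=57 s=1: MISS | VC [9]
  [9] addr=0xe7 blk=57 s=1: L1-HIT | VC [9]
  [10] addr=0x9f blk=39 s=7: MISS | VC [9, 55]
  [11] addr=0xe4 blk=57 s=1: L1-HIT | VC [9, 55]
  [12] addr=0x33 blk=12 s=4: L1-HIT | VC [9, 55]
  [13] addr=0x32 blk=12 s=4: L1-HIT | VC [9, 55]
  [14] addr=0x31 blk=12 s=4: L1-HIT | VC [9, 55]
  [15] addr=0xdc blk=55 s=7: VC-HIT | VC [9, 39]
  [16] addr=0x33 blk=12 s=4: L1-HIT | VC [9, 39]
  [17] addr=0x51 blk=20 s=4: MISS | VC [9, 39, 12]
  [18] addr=0x31 blk=12 s=4: VC-HIT | VC [9, 39, 20]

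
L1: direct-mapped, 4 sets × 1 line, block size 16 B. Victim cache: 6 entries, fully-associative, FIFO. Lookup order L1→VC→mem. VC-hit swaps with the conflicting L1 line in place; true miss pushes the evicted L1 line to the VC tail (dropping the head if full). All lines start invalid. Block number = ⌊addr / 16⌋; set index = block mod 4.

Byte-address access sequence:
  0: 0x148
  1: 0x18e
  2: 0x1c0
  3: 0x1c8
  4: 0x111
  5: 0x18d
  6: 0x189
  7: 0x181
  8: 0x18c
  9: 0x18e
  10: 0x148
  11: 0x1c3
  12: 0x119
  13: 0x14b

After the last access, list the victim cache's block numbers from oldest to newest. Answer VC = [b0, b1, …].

VC = [24, 28]

  [0] addr=0x148 blk=20 s=0: MISS | VC []
  [1] addr=0x18e blk=24 s=0: MISS | VC [20]
  [2] addr=0x1c0 blk=28 s=0: MISS | VC [20, 24]
  [3] addr=0x1c8 blk=28 s=0: L1-HIT | VC [20, 24]
  [4] addr=0x111 blk=17 s=1: MISS | VC [20, 24]
  [5] addr=0x18d blk=24 s=0: VC-HIT | VC [20, 28]
  [6] addr=0x189 blk=24 s=0: L1-HIT | VC [20, 28]
  [7] addr=0x181 blk=24 s=0: L1-HIT | VC [20, 28]
  [8] addr=0x18c blk=24 s=0: L1-HIT | VC [20, 28]
  [9] addr=0x18e blk=24 s=0: L1-HIT | VC [20, 28]
  [10] addr=0x148 blk=20 s=0: VC-HIT | VC [24, 28]
  [11] addr=0x1c3 blk=28 s=0: VC-HIT | VC [24, 20]
  [12] addr=0x119 blk=17 s=1: L1-HIT | VC [24, 20]
  [13] addr=0x14b blk=20 s=0: VC-HIT | VC [24, 28]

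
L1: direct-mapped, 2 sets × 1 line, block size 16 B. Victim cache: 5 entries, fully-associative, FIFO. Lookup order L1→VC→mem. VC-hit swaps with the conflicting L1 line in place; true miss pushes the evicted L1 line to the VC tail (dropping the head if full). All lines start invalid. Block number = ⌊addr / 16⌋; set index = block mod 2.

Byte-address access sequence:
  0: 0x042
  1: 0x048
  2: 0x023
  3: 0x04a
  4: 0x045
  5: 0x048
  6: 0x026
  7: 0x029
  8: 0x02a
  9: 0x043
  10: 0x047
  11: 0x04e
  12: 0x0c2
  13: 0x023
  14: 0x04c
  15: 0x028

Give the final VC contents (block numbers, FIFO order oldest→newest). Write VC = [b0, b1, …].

VC = [12, 4]

0: 0x42 (blk 4, set 0) → MISS  vc=[]
1: 0x48 (blk 4, set 0) → L1-HIT  vc=[]
2: 0x23 (blk 2, set 0) → MISS  vc=[4]
3: 0x4a (blk 4, set 0) → VC-HIT  vc=[2]
4: 0x45 (blk 4, set 0) → L1-HIT  vc=[2]
5: 0x48 (blk 4, set 0) → L1-HIT  vc=[2]
6: 0x26 (blk 2, set 0) → VC-HIT  vc=[4]
7: 0x29 (blk 2, set 0) → L1-HIT  vc=[4]
8: 0x2a (blk 2, set 0) → L1-HIT  vc=[4]
9: 0x43 (blk 4, set 0) → VC-HIT  vc=[2]
10: 0x47 (blk 4, set 0) → L1-HIT  vc=[2]
11: 0x4e (blk 4, set 0) → L1-HIT  vc=[2]
12: 0xc2 (blk 12, set 0) → MISS  vc=[2, 4]
13: 0x23 (blk 2, set 0) → VC-HIT  vc=[12, 4]
14: 0x4c (blk 4, set 0) → VC-HIT  vc=[12, 2]
15: 0x28 (blk 2, set 0) → VC-HIT  vc=[12, 4]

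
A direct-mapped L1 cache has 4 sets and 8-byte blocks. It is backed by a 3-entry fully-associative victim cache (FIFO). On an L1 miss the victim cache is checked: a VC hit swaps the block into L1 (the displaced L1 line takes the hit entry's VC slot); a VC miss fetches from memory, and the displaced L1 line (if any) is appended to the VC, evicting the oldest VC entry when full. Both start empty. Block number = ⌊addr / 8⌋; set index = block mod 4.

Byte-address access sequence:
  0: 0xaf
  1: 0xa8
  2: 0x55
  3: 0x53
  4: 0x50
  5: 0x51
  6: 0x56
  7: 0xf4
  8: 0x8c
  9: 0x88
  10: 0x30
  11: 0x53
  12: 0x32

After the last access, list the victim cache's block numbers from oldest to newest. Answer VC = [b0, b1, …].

VC = [10, 21, 30]

  [0] addr=0xaf blk=21 s=1: MISS | VC []
  [1] addr=0xa8 blk=21 s=1: L1-HIT | VC []
  [2] addr=0x55 blk=10 s=2: MISS | VC []
  [3] addr=0x53 blk=10 s=2: L1-HIT | VC []
  [4] addr=0x50 blk=10 s=2: L1-HIT | VC []
  [5] addr=0x51 blk=10 s=2: L1-HIT | VC []
  [6] addr=0x56 blk=10 s=2: L1-HIT | VC []
  [7] addr=0xf4 blk=30 s=2: MISS | VC [10]
  [8] addr=0x8c blk=17 s=1: MISS | VC [10, 21]
  [9] addr=0x88 blk=17 s=1: L1-HIT | VC [10, 21]
  [10] addr=0x30 blk=6 s=2: MISS | VC [10, 21, 30]
  [11] addr=0x53 blk=10 s=2: VC-HIT | VC [6, 21, 30]
  [12] addr=0x32 blk=6 s=2: VC-HIT | VC [10, 21, 30]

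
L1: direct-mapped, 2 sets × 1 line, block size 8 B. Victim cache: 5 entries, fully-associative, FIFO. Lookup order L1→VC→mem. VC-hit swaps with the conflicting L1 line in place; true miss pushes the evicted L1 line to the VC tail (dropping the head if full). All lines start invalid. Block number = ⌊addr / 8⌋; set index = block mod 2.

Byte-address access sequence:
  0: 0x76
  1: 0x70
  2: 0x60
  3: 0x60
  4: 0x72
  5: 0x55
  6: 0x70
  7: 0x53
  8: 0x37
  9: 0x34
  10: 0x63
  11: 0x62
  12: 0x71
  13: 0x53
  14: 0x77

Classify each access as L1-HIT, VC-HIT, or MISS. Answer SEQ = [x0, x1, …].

SEQ = [MISS, L1-HIT, MISS, L1-HIT, VC-HIT, MISS, VC-HIT, VC-HIT, MISS, L1-HIT, VC-HIT, L1-HIT, VC-HIT, VC-HIT, VC-HIT]

#0 0x76→b14/s0 MISS; vc=[]
#1 0x70→b14/s0 L1-HIT; vc=[]
#2 0x60→b12/s0 MISS; vc=[14]
#3 0x60→b12/s0 L1-HIT; vc=[14]
#4 0x72→b14/s0 VC-HIT; vc=[12]
#5 0x55→b10/s0 MISS; vc=[12,14]
#6 0x70→b14/s0 VC-HIT; vc=[12,10]
#7 0x53→b10/s0 VC-HIT; vc=[12,14]
#8 0x37→b6/s0 MISS; vc=[12,14,10]
#9 0x34→b6/s0 L1-HIT; vc=[12,14,10]
#10 0x63→b12/s0 VC-HIT; vc=[6,14,10]
#11 0x62→b12/s0 L1-HIT; vc=[6,14,10]
#12 0x71→b14/s0 VC-HIT; vc=[6,12,10]
#13 0x53→b10/s0 VC-HIT; vc=[6,12,14]
#14 0x77→b14/s0 VC-HIT; vc=[6,12,10]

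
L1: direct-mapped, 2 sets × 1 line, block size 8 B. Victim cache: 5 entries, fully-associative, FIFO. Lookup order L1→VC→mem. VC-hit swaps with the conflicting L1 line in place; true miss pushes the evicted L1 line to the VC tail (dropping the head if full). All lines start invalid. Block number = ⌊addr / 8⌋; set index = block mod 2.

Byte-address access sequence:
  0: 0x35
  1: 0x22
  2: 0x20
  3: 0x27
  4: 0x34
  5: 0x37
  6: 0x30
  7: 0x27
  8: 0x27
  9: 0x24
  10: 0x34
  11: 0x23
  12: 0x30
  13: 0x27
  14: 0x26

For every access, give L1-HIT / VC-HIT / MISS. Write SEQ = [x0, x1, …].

0: 0x35 (blk 6, set 0) → MISS  vc=[]
1: 0x22 (blk 4, set 0) → MISS  vc=[6]
2: 0x20 (blk 4, set 0) → L1-HIT  vc=[6]
3: 0x27 (blk 4, set 0) → L1-HIT  vc=[6]
4: 0x34 (blk 6, set 0) → VC-HIT  vc=[4]
5: 0x37 (blk 6, set 0) → L1-HIT  vc=[4]
6: 0x30 (blk 6, set 0) → L1-HIT  vc=[4]
7: 0x27 (blk 4, set 0) → VC-HIT  vc=[6]
8: 0x27 (blk 4, set 0) → L1-HIT  vc=[6]
9: 0x24 (blk 4, set 0) → L1-HIT  vc=[6]
10: 0x34 (blk 6, set 0) → VC-HIT  vc=[4]
11: 0x23 (blk 4, set 0) → VC-HIT  vc=[6]
12: 0x30 (blk 6, set 0) → VC-HIT  vc=[4]
13: 0x27 (blk 4, set 0) → VC-HIT  vc=[6]
14: 0x26 (blk 4, set 0) → L1-HIT  vc=[6]

SEQ = [MISS, MISS, L1-HIT, L1-HIT, VC-HIT, L1-HIT, L1-HIT, VC-HIT, L1-HIT, L1-HIT, VC-HIT, VC-HIT, VC-HIT, VC-HIT, L1-HIT]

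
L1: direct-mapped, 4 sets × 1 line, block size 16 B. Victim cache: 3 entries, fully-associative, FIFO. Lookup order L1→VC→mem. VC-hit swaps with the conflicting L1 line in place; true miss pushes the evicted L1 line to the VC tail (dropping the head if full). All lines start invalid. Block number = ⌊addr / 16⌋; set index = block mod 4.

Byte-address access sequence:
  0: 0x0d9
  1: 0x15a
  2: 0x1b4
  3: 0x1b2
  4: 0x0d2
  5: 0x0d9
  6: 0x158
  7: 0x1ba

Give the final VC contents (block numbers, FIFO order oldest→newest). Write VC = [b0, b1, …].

VC = [13]

  [0] addr=0xd9 blk=13 s=1: MISS | VC []
  [1] addr=0x15a blk=21 s=1: MISS | VC [13]
  [2] addr=0x1b4 blk=27 s=3: MISS | VC [13]
  [3] addr=0x1b2 blk=27 s=3: L1-HIT | VC [13]
  [4] addr=0xd2 blk=13 s=1: VC-HIT | VC [21]
  [5] addr=0xd9 blk=13 s=1: L1-HIT | VC [21]
  [6] addr=0x158 blk=21 s=1: VC-HIT | VC [13]
  [7] addr=0x1ba blk=27 s=3: L1-HIT | VC [13]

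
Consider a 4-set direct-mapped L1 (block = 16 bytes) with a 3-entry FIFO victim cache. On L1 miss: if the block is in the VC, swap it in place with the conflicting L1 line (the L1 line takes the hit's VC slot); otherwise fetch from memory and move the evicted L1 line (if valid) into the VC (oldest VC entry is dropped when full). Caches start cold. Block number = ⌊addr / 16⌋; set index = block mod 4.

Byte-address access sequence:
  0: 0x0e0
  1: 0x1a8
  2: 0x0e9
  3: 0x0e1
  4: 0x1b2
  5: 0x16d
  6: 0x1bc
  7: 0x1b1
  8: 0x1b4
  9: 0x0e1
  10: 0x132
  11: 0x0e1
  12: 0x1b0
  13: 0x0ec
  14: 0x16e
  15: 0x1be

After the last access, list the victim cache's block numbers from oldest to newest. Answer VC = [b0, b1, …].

#0 0xe0→b14/s2 MISS; vc=[]
#1 0x1a8→b26/s2 MISS; vc=[14]
#2 0xe9→b14/s2 VC-HIT; vc=[26]
#3 0xe1→b14/s2 L1-HIT; vc=[26]
#4 0x1b2→b27/s3 MISS; vc=[26]
#5 0x16d→b22/s2 MISS; vc=[26,14]
#6 0x1bc→b27/s3 L1-HIT; vc=[26,14]
#7 0x1b1→b27/s3 L1-HIT; vc=[26,14]
#8 0x1b4→b27/s3 L1-HIT; vc=[26,14]
#9 0xe1→b14/s2 VC-HIT; vc=[26,22]
#10 0x132→b19/s3 MISS; vc=[26,22,27]
#11 0xe1→b14/s2 L1-HIT; vc=[26,22,27]
#12 0x1b0→b27/s3 VC-HIT; vc=[26,22,19]
#13 0xec→b14/s2 L1-HIT; vc=[26,22,19]
#14 0x16e→b22/s2 VC-HIT; vc=[26,14,19]
#15 0x1be→b27/s3 L1-HIT; vc=[26,14,19]

VC = [26, 14, 19]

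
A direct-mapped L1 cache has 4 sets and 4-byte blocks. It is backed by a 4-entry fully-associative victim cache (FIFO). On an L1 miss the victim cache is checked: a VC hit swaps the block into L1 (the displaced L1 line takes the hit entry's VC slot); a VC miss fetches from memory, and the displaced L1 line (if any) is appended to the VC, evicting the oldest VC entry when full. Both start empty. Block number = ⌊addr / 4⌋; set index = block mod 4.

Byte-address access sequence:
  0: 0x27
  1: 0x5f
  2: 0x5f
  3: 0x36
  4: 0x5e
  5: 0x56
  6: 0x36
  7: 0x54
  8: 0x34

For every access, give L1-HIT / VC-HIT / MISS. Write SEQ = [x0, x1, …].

  [0] addr=0x27 blk=9 s=1: MISS | VC []
  [1] addr=0x5f blk=23 s=3: MISS | VC []
  [2] addr=0x5f blk=23 s=3: L1-HIT | VC []
  [3] addr=0x36 blk=13 s=1: MISS | VC [9]
  [4] addr=0x5e blk=23 s=3: L1-HIT | VC [9]
  [5] addr=0x56 blk=21 s=1: MISS | VC [9, 13]
  [6] addr=0x36 blk=13 s=1: VC-HIT | VC [9, 21]
  [7] addr=0x54 blk=21 s=1: VC-HIT | VC [9, 13]
  [8] addr=0x34 blk=13 s=1: VC-HIT | VC [9, 21]

SEQ = [MISS, MISS, L1-HIT, MISS, L1-HIT, MISS, VC-HIT, VC-HIT, VC-HIT]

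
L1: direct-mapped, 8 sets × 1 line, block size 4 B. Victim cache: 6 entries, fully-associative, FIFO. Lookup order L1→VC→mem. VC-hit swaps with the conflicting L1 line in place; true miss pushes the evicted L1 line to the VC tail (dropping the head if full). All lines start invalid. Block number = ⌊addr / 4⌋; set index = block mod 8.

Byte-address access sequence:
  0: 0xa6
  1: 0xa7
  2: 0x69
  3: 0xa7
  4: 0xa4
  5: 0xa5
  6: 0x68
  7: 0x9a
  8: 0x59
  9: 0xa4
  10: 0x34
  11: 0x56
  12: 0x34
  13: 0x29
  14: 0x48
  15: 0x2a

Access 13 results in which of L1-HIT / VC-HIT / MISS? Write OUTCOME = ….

OUTCOME = MISS

0: 0xa6 (blk 41, set 1) → MISS  vc=[]
1: 0xa7 (blk 41, set 1) → L1-HIT  vc=[]
2: 0x69 (blk 26, set 2) → MISS  vc=[]
3: 0xa7 (blk 41, set 1) → L1-HIT  vc=[]
4: 0xa4 (blk 41, set 1) → L1-HIT  vc=[]
5: 0xa5 (blk 41, set 1) → L1-HIT  vc=[]
6: 0x68 (blk 26, set 2) → L1-HIT  vc=[]
7: 0x9a (blk 38, set 6) → MISS  vc=[]
8: 0x59 (blk 22, set 6) → MISS  vc=[38]
9: 0xa4 (blk 41, set 1) → L1-HIT  vc=[38]
10: 0x34 (blk 13, set 5) → MISS  vc=[38]
11: 0x56 (blk 21, set 5) → MISS  vc=[38, 13]
12: 0x34 (blk 13, set 5) → VC-HIT  vc=[38, 21]
13: 0x29 (blk 10, set 2) → MISS  vc=[38, 21, 26]
14: 0x48 (blk 18, set 2) → MISS  vc=[38, 21, 26, 10]
15: 0x2a (blk 10, set 2) → VC-HIT  vc=[38, 21, 26, 18]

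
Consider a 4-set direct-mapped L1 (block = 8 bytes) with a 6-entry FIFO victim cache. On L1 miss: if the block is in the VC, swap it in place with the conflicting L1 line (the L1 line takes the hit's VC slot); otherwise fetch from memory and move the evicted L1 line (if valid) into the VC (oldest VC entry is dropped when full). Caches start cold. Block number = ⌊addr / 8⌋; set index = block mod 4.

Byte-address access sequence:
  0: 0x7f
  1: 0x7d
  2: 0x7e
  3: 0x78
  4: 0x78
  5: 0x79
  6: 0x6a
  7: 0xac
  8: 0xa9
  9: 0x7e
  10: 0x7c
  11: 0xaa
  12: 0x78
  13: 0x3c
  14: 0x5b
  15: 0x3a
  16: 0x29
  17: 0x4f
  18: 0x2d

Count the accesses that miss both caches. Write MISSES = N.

0: 0x7f (blk 15, set 3) → MISS  vc=[]
1: 0x7d (blk 15, set 3) → L1-HIT  vc=[]
2: 0x7e (blk 15, set 3) → L1-HIT  vc=[]
3: 0x78 (blk 15, set 3) → L1-HIT  vc=[]
4: 0x78 (blk 15, set 3) → L1-HIT  vc=[]
5: 0x79 (blk 15, set 3) → L1-HIT  vc=[]
6: 0x6a (blk 13, set 1) → MISS  vc=[]
7: 0xac (blk 21, set 1) → MISS  vc=[13]
8: 0xa9 (blk 21, set 1) → L1-HIT  vc=[13]
9: 0x7e (blk 15, set 3) → L1-HIT  vc=[13]
10: 0x7c (blk 15, set 3) → L1-HIT  vc=[13]
11: 0xaa (blk 21, set 1) → L1-HIT  vc=[13]
12: 0x78 (blk 15, set 3) → L1-HIT  vc=[13]
13: 0x3c (blk 7, set 3) → MISS  vc=[13, 15]
14: 0x5b (blk 11, set 3) → MISS  vc=[13, 15, 7]
15: 0x3a (blk 7, set 3) → VC-HIT  vc=[13, 15, 11]
16: 0x29 (blk 5, set 1) → MISS  vc=[13, 15, 11, 21]
17: 0x4f (blk 9, set 1) → MISS  vc=[13, 15, 11, 21, 5]
18: 0x2d (blk 5, set 1) → VC-HIT  vc=[13, 15, 11, 21, 9]

MISSES = 7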